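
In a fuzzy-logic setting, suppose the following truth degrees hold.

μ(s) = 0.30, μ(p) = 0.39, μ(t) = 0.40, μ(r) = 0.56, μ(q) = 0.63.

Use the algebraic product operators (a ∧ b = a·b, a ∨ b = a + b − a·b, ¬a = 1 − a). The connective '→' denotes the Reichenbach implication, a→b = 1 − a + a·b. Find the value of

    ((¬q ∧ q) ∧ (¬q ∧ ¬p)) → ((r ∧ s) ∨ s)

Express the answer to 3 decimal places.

¬q = 1 − 0.6300 = 0.3700
¬q ∧ q = a·b on (0.3700, 0.6300) = 0.2331
¬q = 1 − 0.6300 = 0.3700
¬p = 1 − 0.3900 = 0.6100
¬q ∧ ¬p = a·b on (0.3700, 0.6100) = 0.2257
(¬q ∧ q) ∧ (¬q ∧ ¬p) = a·b on (0.2331, 0.2257) = 0.0526
r ∧ s = a·b on (0.5600, 0.3000) = 0.1680
(r ∧ s) ∨ s = a + b − a·b on (0.1680, 0.3000) = 0.4176
((¬q ∧ q) ∧ (¬q ∧ ¬p)) → ((r ∧ s) ∨ s)  [Reichenbach: 1 − a + a·b] with a=0.0526, b=0.4176 → 0.9694

0.969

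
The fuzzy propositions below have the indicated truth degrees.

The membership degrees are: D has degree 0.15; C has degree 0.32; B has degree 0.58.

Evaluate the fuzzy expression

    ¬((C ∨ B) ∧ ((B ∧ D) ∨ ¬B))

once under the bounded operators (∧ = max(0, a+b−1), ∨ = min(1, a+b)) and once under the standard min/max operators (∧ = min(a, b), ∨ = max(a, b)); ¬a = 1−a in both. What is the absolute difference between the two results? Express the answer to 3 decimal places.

0.100

Under bounded:
  C ∨ B = min(1, a+b) on (0.32, 0.58) = 0.90
  B ∧ D = max(0, a+b−1) on (0.58, 0.15) = 0.00
  ¬B = 1 − 0.58 = 0.42
  (B ∧ D) ∨ ¬B = min(1, a+b) on (0.00, 0.42) = 0.42
  (C ∨ B) ∧ ((B ∧ D) ∨ ¬B) = max(0, a+b−1) on (0.90, 0.42) = 0.32
  ¬((C ∨ B) ∧ ((B ∧ D) ∨ ¬B)) = 1 − 0.32 = 0.68
  → value = 0.6800
Under standard min/max:
  C ∨ B = max(a, b) on (0.32, 0.58) = 0.58
  B ∧ D = min(a, b) on (0.58, 0.15) = 0.15
  ¬B = 1 − 0.58 = 0.42
  (B ∧ D) ∨ ¬B = max(a, b) on (0.15, 0.42) = 0.42
  (C ∨ B) ∧ ((B ∧ D) ∨ ¬B) = min(a, b) on (0.58, 0.42) = 0.42
  ¬((C ∨ B) ∧ ((B ∧ D) ∨ ¬B)) = 1 − 0.42 = 0.58
  → value = 0.5800
|0.6800 − 0.5800| = 0.100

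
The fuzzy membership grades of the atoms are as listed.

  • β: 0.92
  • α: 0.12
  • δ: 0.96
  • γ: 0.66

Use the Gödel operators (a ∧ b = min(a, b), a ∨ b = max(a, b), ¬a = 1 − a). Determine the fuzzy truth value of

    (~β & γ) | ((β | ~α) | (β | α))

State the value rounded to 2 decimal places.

0.92

~β = 1 − 0.92 = 0.08
~β & γ = min(a, b) on (0.08, 0.66) = 0.08
~α = 1 − 0.12 = 0.88
β | ~α = max(a, b) on (0.92, 0.88) = 0.92
β | α = max(a, b) on (0.92, 0.12) = 0.92
(β | ~α) | (β | α) = max(a, b) on (0.92, 0.92) = 0.92
(~β & γ) | ((β | ~α) | (β | α)) = max(a, b) on (0.08, 0.92) = 0.92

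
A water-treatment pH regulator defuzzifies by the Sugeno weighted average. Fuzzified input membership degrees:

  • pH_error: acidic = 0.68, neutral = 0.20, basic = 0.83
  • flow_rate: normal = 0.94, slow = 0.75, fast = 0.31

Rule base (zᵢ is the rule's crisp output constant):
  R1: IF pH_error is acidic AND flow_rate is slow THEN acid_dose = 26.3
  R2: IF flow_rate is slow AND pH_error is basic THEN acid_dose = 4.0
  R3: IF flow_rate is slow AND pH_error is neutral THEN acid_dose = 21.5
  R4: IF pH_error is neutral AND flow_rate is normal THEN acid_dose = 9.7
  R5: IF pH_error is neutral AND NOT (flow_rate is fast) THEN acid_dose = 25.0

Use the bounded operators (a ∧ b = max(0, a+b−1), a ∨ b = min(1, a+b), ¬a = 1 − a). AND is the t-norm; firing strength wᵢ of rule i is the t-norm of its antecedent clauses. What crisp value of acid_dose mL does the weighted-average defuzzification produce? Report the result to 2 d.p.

R1 (z=26.3): acidic=0.68, slow=0.75; AND[max(0, a+b−1)] → w = 0.43
R2 (z=4.0): slow=0.75, basic=0.83; AND[max(0, a+b−1)] → w = 0.58
R3 (z=21.5): slow=0.75, neutral=0.20; AND[max(0, a+b−1)] → w = 0.00
R4 (z=9.7): neutral=0.20, normal=0.94; AND[max(0, a+b−1)] → w = 0.14
R5 (z=25.0): neutral=0.20, ¬fast=1−0.31=0.69; AND[max(0, a+b−1)] → w = 0.00
Weighted average = (0.43·26.3 + 0.58·4.0 + 0.00·21.5 + 0.14·9.7 + 0.00·25.0) / (0.43 + 0.58 + 0.00 + 0.14 + 0.00)
  = 14.9870 / 1.1500 = 13.03

13.03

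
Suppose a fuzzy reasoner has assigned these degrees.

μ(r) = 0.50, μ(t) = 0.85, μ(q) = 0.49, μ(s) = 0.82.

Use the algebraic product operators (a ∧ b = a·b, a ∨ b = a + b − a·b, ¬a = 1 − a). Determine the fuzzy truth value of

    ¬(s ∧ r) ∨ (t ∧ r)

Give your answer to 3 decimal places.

0.764

s ∧ r = a·b on (0.8200, 0.5000) = 0.4100
¬(s ∧ r) = 1 − 0.4100 = 0.5900
t ∧ r = a·b on (0.8500, 0.5000) = 0.4250
¬(s ∧ r) ∨ (t ∧ r) = a + b − a·b on (0.5900, 0.4250) = 0.7643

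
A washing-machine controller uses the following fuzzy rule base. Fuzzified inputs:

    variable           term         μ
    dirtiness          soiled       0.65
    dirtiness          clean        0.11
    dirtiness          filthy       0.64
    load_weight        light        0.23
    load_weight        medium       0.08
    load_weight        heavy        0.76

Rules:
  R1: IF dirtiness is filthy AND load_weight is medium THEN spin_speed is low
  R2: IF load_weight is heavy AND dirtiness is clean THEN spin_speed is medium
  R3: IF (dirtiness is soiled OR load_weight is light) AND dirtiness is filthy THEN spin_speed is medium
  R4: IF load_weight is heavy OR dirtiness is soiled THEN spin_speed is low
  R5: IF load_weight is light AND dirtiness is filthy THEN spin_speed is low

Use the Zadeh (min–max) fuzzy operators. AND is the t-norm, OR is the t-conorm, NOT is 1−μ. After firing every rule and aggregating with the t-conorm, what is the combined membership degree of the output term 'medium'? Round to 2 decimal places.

0.64

R1: filthy=0.64, medium=0.08; AND[min(a, b)] → w = 0.08
R2: heavy=0.76, clean=0.11; AND[min(a, b)] → w = 0.11
R3: (soiled=0.65 OR light=0.23) = 0.65; AND[min(a, b)] with filthy=0.64 → w = 0.64
R4: heavy=0.76, soiled=0.65; OR[max(a, b)] → w = 0.76
R5: light=0.23, filthy=0.64; AND[min(a, b)] → w = 0.23
Rules with consequent 'medium': {R2, R3} → strengths 0.11, 0.64
Aggregate via t-conorm [max(a, b)]: 0.64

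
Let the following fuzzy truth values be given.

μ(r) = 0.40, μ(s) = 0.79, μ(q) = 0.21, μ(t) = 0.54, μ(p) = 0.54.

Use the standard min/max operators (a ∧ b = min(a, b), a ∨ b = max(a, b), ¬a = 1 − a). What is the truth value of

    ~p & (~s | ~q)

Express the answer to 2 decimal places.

~p = 1 − 0.54 = 0.46
~s = 1 − 0.79 = 0.21
~q = 1 − 0.21 = 0.79
~s | ~q = max(a, b) on (0.21, 0.79) = 0.79
~p & (~s | ~q) = min(a, b) on (0.46, 0.79) = 0.46

0.46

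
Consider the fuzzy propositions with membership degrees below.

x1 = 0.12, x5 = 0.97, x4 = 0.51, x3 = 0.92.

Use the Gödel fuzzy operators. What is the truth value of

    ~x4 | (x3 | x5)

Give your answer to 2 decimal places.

~x4 = 1 − 0.51 = 0.49
x3 | x5 = max(a, b) on (0.92, 0.97) = 0.97
~x4 | (x3 | x5) = max(a, b) on (0.49, 0.97) = 0.97

0.97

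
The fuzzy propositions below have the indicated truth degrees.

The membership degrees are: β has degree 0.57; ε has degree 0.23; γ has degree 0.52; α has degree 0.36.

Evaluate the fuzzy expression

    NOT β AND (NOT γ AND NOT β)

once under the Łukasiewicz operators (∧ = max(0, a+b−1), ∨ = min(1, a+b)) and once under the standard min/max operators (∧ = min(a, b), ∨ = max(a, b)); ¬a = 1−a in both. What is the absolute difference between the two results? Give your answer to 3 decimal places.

Under Łukasiewicz:
  NOT β = 1 − 0.57 = 0.43
  NOT γ = 1 − 0.52 = 0.48
  NOT β = 1 − 0.57 = 0.43
  NOT γ AND NOT β = max(0, a+b−1) on (0.48, 0.43) = 0.00
  NOT β AND (NOT γ AND NOT β) = max(0, a+b−1) on (0.43, 0.00) = 0.00
  → value = 0.0000
Under standard min/max:
  NOT β = 1 − 0.57 = 0.43
  NOT γ = 1 − 0.52 = 0.48
  NOT β = 1 − 0.57 = 0.43
  NOT γ AND NOT β = min(a, b) on (0.48, 0.43) = 0.43
  NOT β AND (NOT γ AND NOT β) = min(a, b) on (0.43, 0.43) = 0.43
  → value = 0.4300
|0.0000 − 0.4300| = 0.430

0.430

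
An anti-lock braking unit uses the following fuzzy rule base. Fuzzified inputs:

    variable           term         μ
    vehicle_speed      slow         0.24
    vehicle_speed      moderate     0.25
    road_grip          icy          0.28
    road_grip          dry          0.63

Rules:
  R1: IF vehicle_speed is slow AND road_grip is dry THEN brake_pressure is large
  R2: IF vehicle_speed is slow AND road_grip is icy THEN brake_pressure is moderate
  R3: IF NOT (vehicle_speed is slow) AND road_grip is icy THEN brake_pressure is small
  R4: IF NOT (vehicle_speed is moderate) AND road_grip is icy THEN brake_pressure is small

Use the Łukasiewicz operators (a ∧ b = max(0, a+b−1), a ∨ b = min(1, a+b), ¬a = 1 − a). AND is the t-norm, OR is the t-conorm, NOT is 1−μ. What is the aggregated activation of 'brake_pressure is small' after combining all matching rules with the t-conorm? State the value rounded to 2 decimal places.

R1: slow=0.24, dry=0.63; AND[max(0, a+b−1)] → w = 0.00
R2: slow=0.24, icy=0.28; AND[max(0, a+b−1)] → w = 0.00
R3: ¬slow=1−0.24=0.76, icy=0.28; AND[max(0, a+b−1)] → w = 0.04
R4: ¬moderate=1−0.25=0.75, icy=0.28; AND[max(0, a+b−1)] → w = 0.03
Rules with consequent 'small': {R3, R4} → strengths 0.04, 0.03
Aggregate via t-conorm [min(1, a+b)]: 0.07

0.07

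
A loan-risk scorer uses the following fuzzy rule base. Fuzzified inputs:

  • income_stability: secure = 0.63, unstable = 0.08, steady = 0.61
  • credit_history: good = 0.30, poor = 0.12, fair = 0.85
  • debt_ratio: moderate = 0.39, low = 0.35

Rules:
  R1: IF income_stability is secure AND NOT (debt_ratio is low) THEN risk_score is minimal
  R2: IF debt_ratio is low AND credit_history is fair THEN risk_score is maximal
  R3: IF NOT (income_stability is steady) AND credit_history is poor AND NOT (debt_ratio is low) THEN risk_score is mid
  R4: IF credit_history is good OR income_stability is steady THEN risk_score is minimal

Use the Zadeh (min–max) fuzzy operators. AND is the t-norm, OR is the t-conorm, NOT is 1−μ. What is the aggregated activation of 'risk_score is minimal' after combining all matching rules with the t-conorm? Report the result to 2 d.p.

0.63

R1: secure=0.63, ¬low=1−0.35=0.65; AND[min(a, b)] → w = 0.63
R2: low=0.35, fair=0.85; AND[min(a, b)] → w = 0.35
R3: ¬steady=1−0.61=0.39, poor=0.12, ¬low=1−0.35=0.65; AND[min(a, b)] → w = 0.12
R4: good=0.30, steady=0.61; OR[max(a, b)] → w = 0.61
Rules with consequent 'minimal': {R1, R4} → strengths 0.63, 0.61
Aggregate via t-conorm [max(a, b)]: 0.63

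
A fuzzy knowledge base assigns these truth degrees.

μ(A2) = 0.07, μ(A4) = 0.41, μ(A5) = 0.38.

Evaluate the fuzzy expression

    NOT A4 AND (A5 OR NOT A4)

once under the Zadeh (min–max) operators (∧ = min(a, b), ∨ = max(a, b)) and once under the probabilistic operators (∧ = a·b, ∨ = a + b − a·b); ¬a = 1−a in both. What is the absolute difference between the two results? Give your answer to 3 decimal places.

0.150

Under Zadeh (min–max):
  NOT A4 = 1 − 0.41 = 0.59
  NOT A4 = 1 − 0.41 = 0.59
  A5 OR NOT A4 = max(a, b) on (0.38, 0.59) = 0.59
  NOT A4 AND (A5 OR NOT A4) = min(a, b) on (0.59, 0.59) = 0.59
  → value = 0.5900
Under probabilistic:
  NOT A4 = 1 − 0.4100 = 0.5900
  NOT A4 = 1 − 0.4100 = 0.5900
  A5 OR NOT A4 = a + b − a·b on (0.3800, 0.5900) = 0.7458
  NOT A4 AND (A5 OR NOT A4) = a·b on (0.5900, 0.7458) = 0.4400
  → value = 0.4400
|0.5900 − 0.4400| = 0.150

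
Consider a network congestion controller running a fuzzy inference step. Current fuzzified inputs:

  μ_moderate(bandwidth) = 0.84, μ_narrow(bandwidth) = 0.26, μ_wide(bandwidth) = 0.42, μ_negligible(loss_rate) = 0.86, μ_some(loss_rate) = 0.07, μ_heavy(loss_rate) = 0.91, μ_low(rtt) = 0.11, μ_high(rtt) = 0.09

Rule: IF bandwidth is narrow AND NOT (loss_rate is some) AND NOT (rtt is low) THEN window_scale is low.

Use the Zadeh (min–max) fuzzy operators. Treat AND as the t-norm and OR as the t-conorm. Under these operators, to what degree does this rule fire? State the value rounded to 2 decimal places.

0.26

firing strength: narrow=0.26, ¬some=1−0.07=0.93, ¬low=1−0.11=0.89; AND[min(a, b)] → w = 0.26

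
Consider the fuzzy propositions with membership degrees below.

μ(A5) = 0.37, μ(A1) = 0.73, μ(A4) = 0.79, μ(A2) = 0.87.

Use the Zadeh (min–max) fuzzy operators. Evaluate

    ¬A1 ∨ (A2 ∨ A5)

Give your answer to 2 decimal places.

¬A1 = 1 − 0.73 = 0.27
A2 ∨ A5 = max(a, b) on (0.87, 0.37) = 0.87
¬A1 ∨ (A2 ∨ A5) = max(a, b) on (0.27, 0.87) = 0.87

0.87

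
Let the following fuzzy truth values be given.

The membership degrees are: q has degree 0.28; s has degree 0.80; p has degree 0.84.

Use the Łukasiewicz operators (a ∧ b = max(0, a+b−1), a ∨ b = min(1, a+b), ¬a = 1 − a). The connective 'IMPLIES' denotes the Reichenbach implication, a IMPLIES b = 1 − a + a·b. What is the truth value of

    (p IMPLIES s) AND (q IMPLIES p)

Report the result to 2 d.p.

p IMPLIES s  [Reichenbach: 1 − a + a·b] with a=0.84, b=0.80 → 0.83
q IMPLIES p  [Reichenbach: 1 − a + a·b] with a=0.28, b=0.84 → 0.96
(p IMPLIES s) AND (q IMPLIES p) = max(0, a+b−1) on (0.83, 0.96) = 0.79

0.79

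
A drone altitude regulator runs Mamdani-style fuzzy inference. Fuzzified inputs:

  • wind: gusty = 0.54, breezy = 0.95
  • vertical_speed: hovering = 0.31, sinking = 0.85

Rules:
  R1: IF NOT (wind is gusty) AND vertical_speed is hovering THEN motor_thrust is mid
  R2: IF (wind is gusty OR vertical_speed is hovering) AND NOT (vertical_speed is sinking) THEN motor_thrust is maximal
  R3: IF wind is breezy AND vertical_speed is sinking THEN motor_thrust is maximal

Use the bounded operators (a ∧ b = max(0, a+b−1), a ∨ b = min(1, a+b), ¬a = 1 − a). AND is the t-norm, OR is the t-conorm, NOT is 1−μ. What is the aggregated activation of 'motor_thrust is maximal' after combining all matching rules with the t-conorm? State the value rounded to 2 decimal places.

R1: ¬gusty=1−0.54=0.46, hovering=0.31; AND[max(0, a+b−1)] → w = 0.00
R2: (gusty=0.54 OR hovering=0.31) = 0.85; AND[max(0, a+b−1)] with ¬sinking=1−0.85=0.15 → w = 0.00
R3: breezy=0.95, sinking=0.85; AND[max(0, a+b−1)] → w = 0.80
Rules with consequent 'maximal': {R2, R3} → strengths 0.00, 0.80
Aggregate via t-conorm [min(1, a+b)]: 0.80

0.80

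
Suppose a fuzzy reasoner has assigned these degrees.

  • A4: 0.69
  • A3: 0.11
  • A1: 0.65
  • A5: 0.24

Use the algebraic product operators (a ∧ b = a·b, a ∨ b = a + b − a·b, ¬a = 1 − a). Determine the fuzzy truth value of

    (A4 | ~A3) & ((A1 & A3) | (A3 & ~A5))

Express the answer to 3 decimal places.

0.144

~A3 = 1 − 0.1100 = 0.8900
A4 | ~A3 = a + b − a·b on (0.6900, 0.8900) = 0.9659
A1 & A3 = a·b on (0.6500, 0.1100) = 0.0715
~A5 = 1 − 0.2400 = 0.7600
A3 & ~A5 = a·b on (0.1100, 0.7600) = 0.0836
(A1 & A3) | (A3 & ~A5) = a + b − a·b on (0.0715, 0.0836) = 0.1491
(A4 | ~A3) & ((A1 & A3) | (A3 & ~A5)) = a·b on (0.9659, 0.1491) = 0.1440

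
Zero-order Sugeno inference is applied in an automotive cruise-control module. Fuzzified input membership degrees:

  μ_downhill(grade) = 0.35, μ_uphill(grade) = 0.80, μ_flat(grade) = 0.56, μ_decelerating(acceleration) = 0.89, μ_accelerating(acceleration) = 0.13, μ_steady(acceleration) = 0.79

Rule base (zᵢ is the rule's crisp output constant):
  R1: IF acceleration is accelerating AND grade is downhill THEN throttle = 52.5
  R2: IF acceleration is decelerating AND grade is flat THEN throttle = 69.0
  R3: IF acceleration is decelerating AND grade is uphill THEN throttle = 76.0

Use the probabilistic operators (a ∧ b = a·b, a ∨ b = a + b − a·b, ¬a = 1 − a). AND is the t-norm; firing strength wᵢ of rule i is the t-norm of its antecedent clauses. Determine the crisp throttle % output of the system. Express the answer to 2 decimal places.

72.37

R1 (z=52.5): accelerating=0.13, downhill=0.35; AND[a·b] → w = 0.0455
R2 (z=69.0): decelerating=0.89, flat=0.56; AND[a·b] → w = 0.4984
R3 (z=76.0): decelerating=0.89, uphill=0.80; AND[a·b] → w = 0.7120
Weighted average = (0.0455·52.5 + 0.4984·69.0 + 0.7120·76.0) / (0.0455 + 0.4984 + 0.7120)
  = 90.8904 / 1.2559 = 72.37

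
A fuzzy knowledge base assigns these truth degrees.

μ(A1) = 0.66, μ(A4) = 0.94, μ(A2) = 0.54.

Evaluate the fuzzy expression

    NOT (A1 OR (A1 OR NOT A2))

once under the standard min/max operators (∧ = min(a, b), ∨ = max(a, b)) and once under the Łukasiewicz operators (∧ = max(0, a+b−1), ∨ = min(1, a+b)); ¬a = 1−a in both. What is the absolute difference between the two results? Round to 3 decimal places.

0.340

Under standard min/max:
  NOT A2 = 1 − 0.54 = 0.46
  A1 OR NOT A2 = max(a, b) on (0.66, 0.46) = 0.66
  A1 OR (A1 OR NOT A2) = max(a, b) on (0.66, 0.66) = 0.66
  NOT (A1 OR (A1 OR NOT A2)) = 1 − 0.66 = 0.34
  → value = 0.3400
Under Łukasiewicz:
  NOT A2 = 1 − 0.54 = 0.46
  A1 OR NOT A2 = min(1, a+b) on (0.66, 0.46) = 1.00
  A1 OR (A1 OR NOT A2) = min(1, a+b) on (0.66, 1.00) = 1.00
  NOT (A1 OR (A1 OR NOT A2)) = 1 − 1.00 = 0.00
  → value = 0.0000
|0.3400 − 0.0000| = 0.340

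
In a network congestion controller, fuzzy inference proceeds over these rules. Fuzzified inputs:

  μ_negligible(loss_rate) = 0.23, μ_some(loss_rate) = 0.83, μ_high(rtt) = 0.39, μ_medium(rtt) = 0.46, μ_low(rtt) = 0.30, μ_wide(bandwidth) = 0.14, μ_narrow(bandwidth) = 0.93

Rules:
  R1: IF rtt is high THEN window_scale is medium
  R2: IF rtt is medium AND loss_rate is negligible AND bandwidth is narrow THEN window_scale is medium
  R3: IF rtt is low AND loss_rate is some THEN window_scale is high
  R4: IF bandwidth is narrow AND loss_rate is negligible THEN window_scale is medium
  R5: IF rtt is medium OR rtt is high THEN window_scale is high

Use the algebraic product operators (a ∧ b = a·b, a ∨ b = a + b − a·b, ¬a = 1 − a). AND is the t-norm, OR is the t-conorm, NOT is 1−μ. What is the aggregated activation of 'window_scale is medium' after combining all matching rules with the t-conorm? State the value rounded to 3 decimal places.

R1: high=0.39 → w = 0.3900
R2: medium=0.46, negligible=0.23, narrow=0.93; AND[a·b] → w = 0.0984
R3: low=0.30, some=0.83; AND[a·b] → w = 0.2490
R4: narrow=0.93, negligible=0.23; AND[a·b] → w = 0.2139
R5: medium=0.46, high=0.39; OR[a + b − a·b] → w = 0.6706
Rules with consequent 'medium': {R1, R2, R4} → strengths 0.3900, 0.0984, 0.2139
Aggregate via t-conorm [a + b − a·b]: 0.5677

0.568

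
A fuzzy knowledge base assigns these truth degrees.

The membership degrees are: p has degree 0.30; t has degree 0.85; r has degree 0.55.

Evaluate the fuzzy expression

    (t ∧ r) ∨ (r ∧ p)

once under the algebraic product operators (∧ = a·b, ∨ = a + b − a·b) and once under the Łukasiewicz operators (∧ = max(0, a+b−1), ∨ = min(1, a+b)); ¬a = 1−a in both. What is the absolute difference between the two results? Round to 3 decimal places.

0.155

Under algebraic product:
  t ∧ r = a·b on (0.8500, 0.5500) = 0.4675
  r ∧ p = a·b on (0.5500, 0.3000) = 0.1650
  (t ∧ r) ∨ (r ∧ p) = a + b − a·b on (0.4675, 0.1650) = 0.5554
  → value = 0.5554
Under Łukasiewicz:
  t ∧ r = max(0, a+b−1) on (0.85, 0.55) = 0.40
  r ∧ p = max(0, a+b−1) on (0.55, 0.30) = 0.00
  (t ∧ r) ∨ (r ∧ p) = min(1, a+b) on (0.40, 0.00) = 0.40
  → value = 0.4000
|0.5554 − 0.4000| = 0.155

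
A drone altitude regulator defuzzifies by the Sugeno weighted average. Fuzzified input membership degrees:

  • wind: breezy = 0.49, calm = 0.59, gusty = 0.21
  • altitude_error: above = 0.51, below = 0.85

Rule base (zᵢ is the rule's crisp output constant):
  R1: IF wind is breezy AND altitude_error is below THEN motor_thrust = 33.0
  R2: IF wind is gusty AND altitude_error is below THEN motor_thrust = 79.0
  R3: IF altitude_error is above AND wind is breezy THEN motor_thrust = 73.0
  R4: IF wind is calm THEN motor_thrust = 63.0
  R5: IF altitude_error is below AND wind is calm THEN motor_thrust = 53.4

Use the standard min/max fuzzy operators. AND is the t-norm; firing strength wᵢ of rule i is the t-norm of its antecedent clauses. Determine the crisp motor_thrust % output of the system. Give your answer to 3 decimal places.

R1 (z=33.0): breezy=0.49, below=0.85; AND[min(a, b)] → w = 0.49
R2 (z=79.0): gusty=0.21, below=0.85; AND[min(a, b)] → w = 0.21
R3 (z=73.0): above=0.51, breezy=0.49; AND[min(a, b)] → w = 0.49
R4 (z=63.0): calm=0.59 → w = 0.59
R5 (z=53.4): below=0.85, calm=0.59; AND[min(a, b)] → w = 0.59
Weighted average = (0.49·33.0 + 0.21·79.0 + 0.49·73.0 + 0.59·63.0 + 0.59·53.4) / (0.49 + 0.21 + 0.49 + 0.59 + 0.59)
  = 137.2060 / 2.3700 = 57.893

57.893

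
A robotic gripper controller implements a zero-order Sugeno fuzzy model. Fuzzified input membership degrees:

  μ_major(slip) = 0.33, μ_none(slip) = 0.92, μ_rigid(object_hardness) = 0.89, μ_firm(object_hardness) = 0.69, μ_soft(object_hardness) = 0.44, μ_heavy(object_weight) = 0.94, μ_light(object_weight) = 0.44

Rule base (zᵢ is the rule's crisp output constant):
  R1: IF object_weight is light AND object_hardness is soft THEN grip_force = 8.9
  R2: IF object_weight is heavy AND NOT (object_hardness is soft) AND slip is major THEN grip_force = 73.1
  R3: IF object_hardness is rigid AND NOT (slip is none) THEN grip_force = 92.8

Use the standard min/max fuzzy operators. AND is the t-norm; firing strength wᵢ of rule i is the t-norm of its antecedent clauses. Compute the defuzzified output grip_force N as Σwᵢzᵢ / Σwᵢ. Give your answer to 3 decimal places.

R1 (z=8.9): light=0.44, soft=0.44; AND[min(a, b)] → w = 0.44
R2 (z=73.1): heavy=0.94, ¬soft=1−0.44=0.56, major=0.33; AND[min(a, b)] → w = 0.33
R3 (z=92.8): rigid=0.89, ¬none=1−0.92=0.08; AND[min(a, b)] → w = 0.08
Weighted average = (0.44·8.9 + 0.33·73.1 + 0.08·92.8) / (0.44 + 0.33 + 0.08)
  = 35.4630 / 0.8500 = 41.721

41.721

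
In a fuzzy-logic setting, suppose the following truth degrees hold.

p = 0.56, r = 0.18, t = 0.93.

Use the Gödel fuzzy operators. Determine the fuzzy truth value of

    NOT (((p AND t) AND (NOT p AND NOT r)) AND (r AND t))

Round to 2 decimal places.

0.82

p AND t = min(a, b) on (0.56, 0.93) = 0.56
NOT p = 1 − 0.56 = 0.44
NOT r = 1 − 0.18 = 0.82
NOT p AND NOT r = min(a, b) on (0.44, 0.82) = 0.44
(p AND t) AND (NOT p AND NOT r) = min(a, b) on (0.56, 0.44) = 0.44
r AND t = min(a, b) on (0.18, 0.93) = 0.18
((p AND t) AND (NOT p AND NOT r)) AND (r AND t) = min(a, b) on (0.44, 0.18) = 0.18
NOT (((p AND t) AND (NOT p AND NOT r)) AND (r AND t)) = 1 − 0.18 = 0.82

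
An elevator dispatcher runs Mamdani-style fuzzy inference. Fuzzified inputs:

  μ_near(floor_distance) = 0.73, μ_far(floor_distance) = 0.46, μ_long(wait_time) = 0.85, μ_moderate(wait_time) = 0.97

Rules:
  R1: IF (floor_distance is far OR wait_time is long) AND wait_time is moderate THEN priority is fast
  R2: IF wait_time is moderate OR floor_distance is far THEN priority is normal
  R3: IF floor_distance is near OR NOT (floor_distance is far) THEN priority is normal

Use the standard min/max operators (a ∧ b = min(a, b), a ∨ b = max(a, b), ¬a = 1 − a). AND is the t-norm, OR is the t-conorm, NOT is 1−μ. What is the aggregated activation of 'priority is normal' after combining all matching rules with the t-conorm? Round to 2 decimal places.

0.97

R1: (far=0.46 OR long=0.85) = 0.85; AND[min(a, b)] with moderate=0.97 → w = 0.85
R2: moderate=0.97, far=0.46; OR[max(a, b)] → w = 0.97
R3: near=0.73, ¬far=1−0.46=0.54; OR[max(a, b)] → w = 0.73
Rules with consequent 'normal': {R2, R3} → strengths 0.97, 0.73
Aggregate via t-conorm [max(a, b)]: 0.97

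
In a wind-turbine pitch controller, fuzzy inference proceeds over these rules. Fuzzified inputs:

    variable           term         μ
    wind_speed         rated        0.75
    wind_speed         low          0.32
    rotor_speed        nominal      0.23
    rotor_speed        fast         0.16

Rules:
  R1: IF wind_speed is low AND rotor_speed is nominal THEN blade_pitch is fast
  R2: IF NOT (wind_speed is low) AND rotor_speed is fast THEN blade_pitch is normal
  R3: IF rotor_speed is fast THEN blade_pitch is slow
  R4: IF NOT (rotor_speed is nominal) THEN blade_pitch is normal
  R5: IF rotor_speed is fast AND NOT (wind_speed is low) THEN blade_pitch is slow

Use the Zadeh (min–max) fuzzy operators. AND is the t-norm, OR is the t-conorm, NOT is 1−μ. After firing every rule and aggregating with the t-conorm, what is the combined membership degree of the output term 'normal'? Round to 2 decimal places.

0.77

R1: low=0.32, nominal=0.23; AND[min(a, b)] → w = 0.23
R2: ¬low=1−0.32=0.68, fast=0.16; AND[min(a, b)] → w = 0.16
R3: fast=0.16 → w = 0.16
R4: ¬nominal=1−0.23=0.77 → w = 0.77
R5: fast=0.16, ¬low=1−0.32=0.68; AND[min(a, b)] → w = 0.16
Rules with consequent 'normal': {R2, R4} → strengths 0.16, 0.77
Aggregate via t-conorm [max(a, b)]: 0.77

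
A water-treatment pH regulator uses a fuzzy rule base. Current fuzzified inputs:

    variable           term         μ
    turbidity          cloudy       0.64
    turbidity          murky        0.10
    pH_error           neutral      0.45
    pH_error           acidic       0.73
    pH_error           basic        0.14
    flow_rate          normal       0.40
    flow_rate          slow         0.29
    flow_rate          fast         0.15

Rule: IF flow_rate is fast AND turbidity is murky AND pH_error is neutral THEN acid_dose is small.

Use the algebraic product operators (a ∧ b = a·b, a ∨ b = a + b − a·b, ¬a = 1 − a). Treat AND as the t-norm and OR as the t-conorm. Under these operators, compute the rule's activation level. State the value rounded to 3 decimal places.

firing strength: fast=0.15, murky=0.10, neutral=0.45; AND[a·b] → w = 0.0067

0.007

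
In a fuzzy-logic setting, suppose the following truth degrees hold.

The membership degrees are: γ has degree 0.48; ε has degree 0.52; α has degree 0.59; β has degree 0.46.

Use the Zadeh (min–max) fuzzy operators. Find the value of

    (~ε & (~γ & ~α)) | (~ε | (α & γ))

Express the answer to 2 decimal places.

~ε = 1 − 0.52 = 0.48
~γ = 1 − 0.48 = 0.52
~α = 1 − 0.59 = 0.41
~γ & ~α = min(a, b) on (0.52, 0.41) = 0.41
~ε & (~γ & ~α) = min(a, b) on (0.48, 0.41) = 0.41
~ε = 1 − 0.52 = 0.48
α & γ = min(a, b) on (0.59, 0.48) = 0.48
~ε | (α & γ) = max(a, b) on (0.48, 0.48) = 0.48
(~ε & (~γ & ~α)) | (~ε | (α & γ)) = max(a, b) on (0.41, 0.48) = 0.48

0.48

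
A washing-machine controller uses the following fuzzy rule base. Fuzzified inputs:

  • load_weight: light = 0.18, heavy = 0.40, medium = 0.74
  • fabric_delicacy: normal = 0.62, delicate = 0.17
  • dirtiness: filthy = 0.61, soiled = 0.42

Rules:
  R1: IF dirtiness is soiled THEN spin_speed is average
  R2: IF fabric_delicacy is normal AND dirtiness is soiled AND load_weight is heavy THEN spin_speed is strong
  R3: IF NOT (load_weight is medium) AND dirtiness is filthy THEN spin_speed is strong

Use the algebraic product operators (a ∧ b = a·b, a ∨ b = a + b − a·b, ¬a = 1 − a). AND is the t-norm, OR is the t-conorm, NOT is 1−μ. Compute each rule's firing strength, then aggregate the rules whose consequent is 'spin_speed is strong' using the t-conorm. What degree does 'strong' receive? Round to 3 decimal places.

R1: soiled=0.42 → w = 0.4200
R2: normal=0.62, soiled=0.42, heavy=0.40; AND[a·b] → w = 0.1042
R3: ¬medium=1−0.74=0.26, filthy=0.61; AND[a·b] → w = 0.1586
Rules with consequent 'strong': {R2, R3} → strengths 0.1042, 0.1586
Aggregate via t-conorm [a + b − a·b]: 0.2462

0.246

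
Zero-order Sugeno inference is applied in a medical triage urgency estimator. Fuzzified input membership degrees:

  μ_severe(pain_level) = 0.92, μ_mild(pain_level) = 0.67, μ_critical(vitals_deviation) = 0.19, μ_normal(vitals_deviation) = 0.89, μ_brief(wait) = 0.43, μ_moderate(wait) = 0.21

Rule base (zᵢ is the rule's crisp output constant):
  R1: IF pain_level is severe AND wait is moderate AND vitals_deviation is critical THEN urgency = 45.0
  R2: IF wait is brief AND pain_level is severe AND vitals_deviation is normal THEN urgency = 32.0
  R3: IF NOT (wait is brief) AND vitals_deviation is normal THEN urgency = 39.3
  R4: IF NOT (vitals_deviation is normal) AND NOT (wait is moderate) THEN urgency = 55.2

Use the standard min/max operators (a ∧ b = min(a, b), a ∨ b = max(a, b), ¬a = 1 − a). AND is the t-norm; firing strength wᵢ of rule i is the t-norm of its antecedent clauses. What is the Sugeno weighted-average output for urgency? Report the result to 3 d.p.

R1 (z=45.0): severe=0.92, moderate=0.21, critical=0.19; AND[min(a, b)] → w = 0.19
R2 (z=32.0): brief=0.43, severe=0.92, normal=0.89; AND[min(a, b)] → w = 0.43
R3 (z=39.3): ¬brief=1−0.43=0.57, normal=0.89; AND[min(a, b)] → w = 0.57
R4 (z=55.2): ¬normal=1−0.89=0.11, ¬moderate=1−0.21=0.79; AND[min(a, b)] → w = 0.11
Weighted average = (0.19·45.0 + 0.43·32.0 + 0.57·39.3 + 0.11·55.2) / (0.19 + 0.43 + 0.57 + 0.11)
  = 50.7830 / 1.3000 = 39.064

39.064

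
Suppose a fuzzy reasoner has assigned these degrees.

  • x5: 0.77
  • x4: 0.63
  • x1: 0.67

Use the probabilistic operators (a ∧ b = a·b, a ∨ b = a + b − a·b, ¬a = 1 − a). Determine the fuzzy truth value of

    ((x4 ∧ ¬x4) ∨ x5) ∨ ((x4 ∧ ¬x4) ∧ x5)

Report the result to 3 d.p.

¬x4 = 1 − 0.6300 = 0.3700
x4 ∧ ¬x4 = a·b on (0.6300, 0.3700) = 0.2331
(x4 ∧ ¬x4) ∨ x5 = a + b − a·b on (0.2331, 0.7700) = 0.8236
¬x4 = 1 − 0.6300 = 0.3700
x4 ∧ ¬x4 = a·b on (0.6300, 0.3700) = 0.2331
(x4 ∧ ¬x4) ∧ x5 = a·b on (0.2331, 0.7700) = 0.1795
((x4 ∧ ¬x4) ∨ x5) ∨ ((x4 ∧ ¬x4) ∧ x5) = a + b − a·b on (0.8236, 0.1795) = 0.8553

0.855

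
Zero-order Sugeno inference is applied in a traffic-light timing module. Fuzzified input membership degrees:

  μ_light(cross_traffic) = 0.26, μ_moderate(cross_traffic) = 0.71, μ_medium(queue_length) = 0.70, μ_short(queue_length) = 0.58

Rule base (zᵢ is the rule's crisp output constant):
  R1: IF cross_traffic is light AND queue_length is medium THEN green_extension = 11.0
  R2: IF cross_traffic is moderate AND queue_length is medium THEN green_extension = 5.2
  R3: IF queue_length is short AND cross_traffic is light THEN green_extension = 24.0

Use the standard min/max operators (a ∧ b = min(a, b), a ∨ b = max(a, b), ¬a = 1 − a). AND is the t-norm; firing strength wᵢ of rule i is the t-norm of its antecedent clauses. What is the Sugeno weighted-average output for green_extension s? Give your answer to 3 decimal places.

R1 (z=11.0): light=0.26, medium=0.70; AND[min(a, b)] → w = 0.26
R2 (z=5.2): moderate=0.71, medium=0.70; AND[min(a, b)] → w = 0.70
R3 (z=24.0): short=0.58, light=0.26; AND[min(a, b)] → w = 0.26
Weighted average = (0.26·11.0 + 0.70·5.2 + 0.26·24.0) / (0.26 + 0.70 + 0.26)
  = 12.7400 / 1.2200 = 10.443

10.443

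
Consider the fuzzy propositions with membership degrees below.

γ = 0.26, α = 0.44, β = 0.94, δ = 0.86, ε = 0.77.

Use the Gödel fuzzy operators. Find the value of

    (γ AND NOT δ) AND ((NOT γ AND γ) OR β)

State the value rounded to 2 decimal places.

NOT δ = 1 − 0.86 = 0.14
γ AND NOT δ = min(a, b) on (0.26, 0.14) = 0.14
NOT γ = 1 − 0.26 = 0.74
NOT γ AND γ = min(a, b) on (0.74, 0.26) = 0.26
(NOT γ AND γ) OR β = max(a, b) on (0.26, 0.94) = 0.94
(γ AND NOT δ) AND ((NOT γ AND γ) OR β) = min(a, b) on (0.14, 0.94) = 0.14

0.14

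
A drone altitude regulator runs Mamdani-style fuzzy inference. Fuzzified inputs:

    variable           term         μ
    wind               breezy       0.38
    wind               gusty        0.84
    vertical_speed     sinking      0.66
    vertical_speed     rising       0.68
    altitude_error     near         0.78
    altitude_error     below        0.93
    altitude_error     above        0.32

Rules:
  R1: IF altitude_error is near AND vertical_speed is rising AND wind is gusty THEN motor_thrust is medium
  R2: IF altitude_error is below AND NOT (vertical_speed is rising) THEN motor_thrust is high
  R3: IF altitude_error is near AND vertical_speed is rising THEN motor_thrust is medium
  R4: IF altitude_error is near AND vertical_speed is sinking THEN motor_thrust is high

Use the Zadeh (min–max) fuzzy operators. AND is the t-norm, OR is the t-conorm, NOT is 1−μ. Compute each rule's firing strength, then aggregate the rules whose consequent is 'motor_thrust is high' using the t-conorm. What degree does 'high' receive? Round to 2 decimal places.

0.66

R1: near=0.78, rising=0.68, gusty=0.84; AND[min(a, b)] → w = 0.68
R2: below=0.93, ¬rising=1−0.68=0.32; AND[min(a, b)] → w = 0.32
R3: near=0.78, rising=0.68; AND[min(a, b)] → w = 0.68
R4: near=0.78, sinking=0.66; AND[min(a, b)] → w = 0.66
Rules with consequent 'high': {R2, R4} → strengths 0.32, 0.66
Aggregate via t-conorm [max(a, b)]: 0.66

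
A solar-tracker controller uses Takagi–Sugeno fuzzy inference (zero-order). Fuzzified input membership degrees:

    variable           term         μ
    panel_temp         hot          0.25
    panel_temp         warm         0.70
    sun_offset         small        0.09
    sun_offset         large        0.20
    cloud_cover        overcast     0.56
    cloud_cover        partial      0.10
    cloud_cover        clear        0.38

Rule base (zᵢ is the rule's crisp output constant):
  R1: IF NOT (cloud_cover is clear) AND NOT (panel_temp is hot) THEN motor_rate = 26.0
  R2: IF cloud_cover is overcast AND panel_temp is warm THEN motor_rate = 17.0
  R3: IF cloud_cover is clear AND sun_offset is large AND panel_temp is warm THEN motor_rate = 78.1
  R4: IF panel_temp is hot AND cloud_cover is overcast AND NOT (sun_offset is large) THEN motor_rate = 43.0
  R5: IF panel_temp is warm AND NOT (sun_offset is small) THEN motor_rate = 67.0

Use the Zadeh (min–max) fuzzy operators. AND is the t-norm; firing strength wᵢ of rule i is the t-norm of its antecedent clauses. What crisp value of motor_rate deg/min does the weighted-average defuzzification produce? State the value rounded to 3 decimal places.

42.451

R1 (z=26.0): ¬clear=1−0.38=0.62, ¬hot=1−0.25=0.75; AND[min(a, b)] → w = 0.62
R2 (z=17.0): overcast=0.56, warm=0.70; AND[min(a, b)] → w = 0.56
R3 (z=78.1): clear=0.38, large=0.20, warm=0.70; AND[min(a, b)] → w = 0.20
R4 (z=43.0): hot=0.25, overcast=0.56, ¬large=1−0.20=0.80; AND[min(a, b)] → w = 0.25
R5 (z=67.0): warm=0.70, ¬small=1−0.09=0.91; AND[min(a, b)] → w = 0.70
Weighted average = (0.62·26.0 + 0.56·17.0 + 0.20·78.1 + 0.25·43.0 + 0.70·67.0) / (0.62 + 0.56 + 0.20 + 0.25 + 0.70)
  = 98.9100 / 2.3300 = 42.451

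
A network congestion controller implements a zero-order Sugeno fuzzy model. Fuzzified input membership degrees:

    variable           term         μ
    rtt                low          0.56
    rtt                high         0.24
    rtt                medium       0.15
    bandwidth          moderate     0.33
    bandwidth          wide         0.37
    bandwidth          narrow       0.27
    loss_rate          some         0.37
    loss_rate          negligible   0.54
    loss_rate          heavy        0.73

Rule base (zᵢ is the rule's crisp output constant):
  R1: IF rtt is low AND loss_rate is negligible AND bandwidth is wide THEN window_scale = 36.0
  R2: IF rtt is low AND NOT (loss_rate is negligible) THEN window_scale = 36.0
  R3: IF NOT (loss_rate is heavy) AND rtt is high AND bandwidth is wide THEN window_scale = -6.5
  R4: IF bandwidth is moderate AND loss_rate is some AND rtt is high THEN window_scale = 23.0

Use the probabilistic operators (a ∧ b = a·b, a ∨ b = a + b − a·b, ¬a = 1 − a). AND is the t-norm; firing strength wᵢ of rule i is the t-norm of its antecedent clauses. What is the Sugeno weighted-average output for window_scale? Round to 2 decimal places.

R1 (z=36.0): low=0.56, negligible=0.54, wide=0.37; AND[a·b] → w = 0.1119
R2 (z=36.0): low=0.56, ¬negligible=1−0.54=0.46; AND[a·b] → w = 0.2576
R3 (z=-6.5): ¬heavy=1−0.73=0.27, high=0.24, wide=0.37; AND[a·b] → w = 0.0240
R4 (z=23.0): moderate=0.33, some=0.37, high=0.24; AND[a·b] → w = 0.0293
Weighted average = (0.1119·36.0 + 0.2576·36.0 + 0.0240·-6.5 + 0.0293·23.0) / (0.1119 + 0.2576 + 0.0240 + 0.0293)
  = 13.8197 / 0.4228 = 32.69

32.69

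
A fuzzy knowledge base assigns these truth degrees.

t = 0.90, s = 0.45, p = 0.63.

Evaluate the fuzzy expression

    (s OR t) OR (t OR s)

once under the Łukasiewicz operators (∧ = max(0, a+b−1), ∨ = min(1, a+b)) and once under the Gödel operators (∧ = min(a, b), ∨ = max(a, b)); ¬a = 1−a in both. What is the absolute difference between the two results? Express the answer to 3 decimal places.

0.100

Under Łukasiewicz:
  s OR t = min(1, a+b) on (0.45, 0.90) = 1.00
  t OR s = min(1, a+b) on (0.90, 0.45) = 1.00
  (s OR t) OR (t OR s) = min(1, a+b) on (1.00, 1.00) = 1.00
  → value = 1.0000
Under Gödel:
  s OR t = max(a, b) on (0.45, 0.90) = 0.90
  t OR s = max(a, b) on (0.90, 0.45) = 0.90
  (s OR t) OR (t OR s) = max(a, b) on (0.90, 0.90) = 0.90
  → value = 0.9000
|1.0000 − 0.9000| = 0.100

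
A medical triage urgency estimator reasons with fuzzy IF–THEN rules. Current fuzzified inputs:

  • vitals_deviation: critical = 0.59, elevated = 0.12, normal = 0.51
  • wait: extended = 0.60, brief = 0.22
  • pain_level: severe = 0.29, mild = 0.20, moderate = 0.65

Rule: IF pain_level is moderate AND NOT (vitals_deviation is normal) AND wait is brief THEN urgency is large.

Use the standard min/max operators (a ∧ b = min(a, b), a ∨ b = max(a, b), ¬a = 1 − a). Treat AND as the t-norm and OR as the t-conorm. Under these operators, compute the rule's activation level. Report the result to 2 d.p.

firing strength: moderate=0.65, ¬normal=1−0.51=0.49, brief=0.22; AND[min(a, b)] → w = 0.22

0.22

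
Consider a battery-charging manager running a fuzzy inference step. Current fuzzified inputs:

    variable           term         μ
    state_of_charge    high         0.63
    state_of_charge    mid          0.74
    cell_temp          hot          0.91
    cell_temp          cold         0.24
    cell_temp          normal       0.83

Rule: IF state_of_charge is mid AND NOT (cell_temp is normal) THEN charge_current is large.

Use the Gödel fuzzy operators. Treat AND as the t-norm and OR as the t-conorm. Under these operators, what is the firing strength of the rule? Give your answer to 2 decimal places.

firing strength: mid=0.74, ¬normal=1−0.83=0.17; AND[min(a, b)] → w = 0.17

0.17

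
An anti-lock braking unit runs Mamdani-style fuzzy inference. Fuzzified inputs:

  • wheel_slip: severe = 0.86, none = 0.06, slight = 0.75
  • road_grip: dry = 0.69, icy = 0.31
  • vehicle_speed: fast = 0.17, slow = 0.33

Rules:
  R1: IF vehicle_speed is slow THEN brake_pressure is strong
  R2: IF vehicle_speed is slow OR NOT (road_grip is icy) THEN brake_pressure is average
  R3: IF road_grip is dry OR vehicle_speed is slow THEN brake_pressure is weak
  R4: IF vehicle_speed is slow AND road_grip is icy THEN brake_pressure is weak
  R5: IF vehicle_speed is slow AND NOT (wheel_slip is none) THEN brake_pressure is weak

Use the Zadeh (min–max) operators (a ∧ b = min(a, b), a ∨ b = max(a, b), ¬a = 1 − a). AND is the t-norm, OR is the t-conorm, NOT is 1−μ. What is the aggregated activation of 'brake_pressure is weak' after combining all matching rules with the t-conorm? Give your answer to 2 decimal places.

R1: slow=0.33 → w = 0.33
R2: slow=0.33, ¬icy=1−0.31=0.69; OR[max(a, b)] → w = 0.69
R3: dry=0.69, slow=0.33; OR[max(a, b)] → w = 0.69
R4: slow=0.33, icy=0.31; AND[min(a, b)] → w = 0.31
R5: slow=0.33, ¬none=1−0.06=0.94; AND[min(a, b)] → w = 0.33
Rules with consequent 'weak': {R3, R4, R5} → strengths 0.69, 0.31, 0.33
Aggregate via t-conorm [max(a, b)]: 0.69

0.69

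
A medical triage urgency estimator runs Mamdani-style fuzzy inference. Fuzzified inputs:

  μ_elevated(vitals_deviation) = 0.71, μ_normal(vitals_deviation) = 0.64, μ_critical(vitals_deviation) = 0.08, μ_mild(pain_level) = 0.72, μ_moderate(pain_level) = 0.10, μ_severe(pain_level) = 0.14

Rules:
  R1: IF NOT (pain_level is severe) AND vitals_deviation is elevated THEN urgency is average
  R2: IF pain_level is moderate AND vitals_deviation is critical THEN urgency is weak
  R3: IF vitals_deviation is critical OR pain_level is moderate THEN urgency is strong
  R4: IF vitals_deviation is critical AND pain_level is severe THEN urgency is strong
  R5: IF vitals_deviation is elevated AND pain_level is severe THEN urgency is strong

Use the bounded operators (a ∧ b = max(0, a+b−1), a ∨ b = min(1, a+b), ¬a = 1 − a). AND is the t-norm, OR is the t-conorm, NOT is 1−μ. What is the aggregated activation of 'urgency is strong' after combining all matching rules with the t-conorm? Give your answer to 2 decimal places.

0.18

R1: ¬severe=1−0.14=0.86, elevated=0.71; AND[max(0, a+b−1)] → w = 0.57
R2: moderate=0.10, critical=0.08; AND[max(0, a+b−1)] → w = 0.00
R3: critical=0.08, moderate=0.10; OR[min(1, a+b)] → w = 0.18
R4: critical=0.08, severe=0.14; AND[max(0, a+b−1)] → w = 0.00
R5: elevated=0.71, severe=0.14; AND[max(0, a+b−1)] → w = 0.00
Rules with consequent 'strong': {R3, R4, R5} → strengths 0.18, 0.00, 0.00
Aggregate via t-conorm [min(1, a+b)]: 0.18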